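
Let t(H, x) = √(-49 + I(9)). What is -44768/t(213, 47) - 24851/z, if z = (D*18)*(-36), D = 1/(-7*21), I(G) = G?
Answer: -1217699/216 + 11192*I*√10/5 ≈ -5637.5 + 7078.4*I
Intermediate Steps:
t(H, x) = 2*I*√10 (t(H, x) = √(-49 + 9) = √(-40) = 2*I*√10)
D = -1/147 (D = -⅐*1/21 = -1/147 ≈ -0.0068027)
z = 216/49 (z = -1/147*18*(-36) = -6/49*(-36) = 216/49 ≈ 4.4082)
-44768/t(213, 47) - 24851/z = -44768*(-I*√10/20) - 24851/216/49 = -(-11192)*I*√10/5 - 24851*49/216 = 11192*I*√10/5 - 1217699/216 = -1217699/216 + 11192*I*√10/5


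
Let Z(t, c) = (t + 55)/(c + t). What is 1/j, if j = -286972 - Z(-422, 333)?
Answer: -89/25540875 ≈ -3.4846e-6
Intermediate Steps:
Z(t, c) = (55 + t)/(c + t)
j = -25540875/89 (j = -286972 - (55 - 422)/(333 - 422) = -286972 - (-367)/(-89) = -286972 - (-1)*(-367)/89 = -286972 - 1*367/89 = -286972 - 367/89 = -25540875/89 ≈ -2.8698e+5)
1/j = 1/(-25540875/89) = -89/25540875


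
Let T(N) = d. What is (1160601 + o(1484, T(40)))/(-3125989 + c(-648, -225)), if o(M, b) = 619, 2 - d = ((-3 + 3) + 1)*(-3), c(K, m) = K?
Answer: -1161220/3126637 ≈ -0.37140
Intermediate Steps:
d = 5 (d = 2 - ((-3 + 3) + 1)*(-3) = 2 - (0 + 1)*(-3) = 2 - (-3) = 2 - 1*(-3) = 2 + 3 = 5)
T(N) = 5
(1160601 + o(1484, T(40)))/(-3125989 + c(-648, -225)) = (1160601 + 619)/(-3125989 - 648) = 1161220/(-3126637) = 1161220*(-1/3126637) = -1161220/3126637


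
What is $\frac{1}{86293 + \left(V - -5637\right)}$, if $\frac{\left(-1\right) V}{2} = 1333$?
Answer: $\frac{1}{89264} \approx 1.1203 \cdot 10^{-5}$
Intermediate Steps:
$V = -2666$ ($V = \left(-2\right) 1333 = -2666$)
$\frac{1}{86293 + \left(V - -5637\right)} = \frac{1}{86293 - -2971} = \frac{1}{86293 + \left(-2666 + 5637\right)} = \frac{1}{86293 + 2971} = \frac{1}{89264}$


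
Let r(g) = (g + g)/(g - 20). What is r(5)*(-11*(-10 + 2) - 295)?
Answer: 138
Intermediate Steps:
r(g) = 2*g/(-20 + g) (r(g) = (2*g)/(-20 + g) = 2*g/(-20 + g))
r(5)*(-11*(-10 + 2) - 295) = (2*5/(-20 + 5))*(-11*(-10 + 2) - 295) = (2*5/(-15))*(-11*(-8) - 295) = (2*5*(-1/15))*(88 - 295) = -⅔*(-207) = 138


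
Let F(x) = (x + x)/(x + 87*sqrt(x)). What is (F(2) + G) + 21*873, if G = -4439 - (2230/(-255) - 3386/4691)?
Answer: 25169954702878/1810336647 + 174*sqrt(2)/7567 ≈ 13904.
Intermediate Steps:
F(x) = 2*x/(x + 87*sqrt(x)) (F(x) = (2*x)/(x + 87*sqrt(x)) = 2*x/(x + 87*sqrt(x)))
G = -1059725927/239241 (G = -4439 - (2230*(-1/255) - 3386*1/4691) = -4439 - (-446/51 - 3386/4691) = -4439 - 1*(-2264872/239241) = -4439 + 2264872/239241 = -1059725927/239241 ≈ -4429.5)
(F(2) + G) + 21*873 = (2*2/(2 + 87*sqrt(2)) - 1059725927/239241) + 21*873 = (4/(2 + 87*sqrt(2)) - 1059725927/239241) + 18333 = (-1059725927/239241 + 4/(2 + 87*sqrt(2))) + 18333 = 3326279326/239241 + 4/(2 + 87*sqrt(2))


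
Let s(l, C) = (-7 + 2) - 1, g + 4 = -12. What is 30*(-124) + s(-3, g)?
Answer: -3726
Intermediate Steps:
g = -16 (g = -4 - 12 = -16)
s(l, C) = -6 (s(l, C) = -5 - 1 = -6)
30*(-124) + s(-3, g) = 30*(-124) - 6 = -3720 - 6 = -3726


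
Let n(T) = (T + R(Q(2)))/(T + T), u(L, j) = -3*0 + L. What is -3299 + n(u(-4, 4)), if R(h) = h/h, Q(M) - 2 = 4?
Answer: -26389/8 ≈ -3298.6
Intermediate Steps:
Q(M) = 6 (Q(M) = 2 + 4 = 6)
R(h) = 1
u(L, j) = L (u(L, j) = 0 + L = L)
n(T) = (1 + T)/(2*T) (n(T) = (T + 1)/(T + T) = (1 + T)/((2*T)) = (1 + T)*(1/(2*T)) = (1 + T)/(2*T))
-3299 + n(u(-4, 4)) = -3299 + (½)*(1 - 4)/(-4) = -3299 + (½)*(-¼)*(-3) = -3299 + 3/8 = -26389/8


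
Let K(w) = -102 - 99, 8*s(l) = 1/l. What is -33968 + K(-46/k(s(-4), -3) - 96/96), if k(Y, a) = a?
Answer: -34169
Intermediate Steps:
s(l) = 1/(8*l) (s(l) = (1/l)/8 = 1/(8*l))
K(w) = -201
-33968 + K(-46/k(s(-4), -3) - 96/96) = -33968 - 201 = -34169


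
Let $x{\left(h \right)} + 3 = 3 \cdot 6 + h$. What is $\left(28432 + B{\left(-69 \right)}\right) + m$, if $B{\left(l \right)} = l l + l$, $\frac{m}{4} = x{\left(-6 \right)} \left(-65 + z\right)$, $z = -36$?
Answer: $29488$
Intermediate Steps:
$x{\left(h \right)} = 15 + h$ ($x{\left(h \right)} = -3 + \left(3 \cdot 6 + h\right) = -3 + \left(18 + h\right) = 15 + h$)
$m = -3636$ ($m = 4 \left(15 - 6\right) \left(-65 - 36\right) = 4 \cdot 9 \left(-101\right) = 4 \left(-909\right) = -3636$)
$B{\left(l \right)} = l + l^{2}$ ($B{\left(l \right)} = l^{2} + l = l + l^{2}$)
$\left(28432 + B{\left(-69 \right)}\right) + m = \left(28432 - 69 \left(1 - 69\right)\right) - 3636 = \left(28432 - -4692\right) - 3636 = \left(28432 + 4692\right) - 3636 = 33124 - 3636 = 29488$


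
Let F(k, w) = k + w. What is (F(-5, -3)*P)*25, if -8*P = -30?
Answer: -750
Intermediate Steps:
P = 15/4 (P = -⅛*(-30) = 15/4 ≈ 3.7500)
(F(-5, -3)*P)*25 = ((-5 - 3)*(15/4))*25 = -8*15/4*25 = -30*25 = -750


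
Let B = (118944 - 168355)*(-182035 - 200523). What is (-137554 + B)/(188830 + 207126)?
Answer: 4725608946/98989 ≈ 47739.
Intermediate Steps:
B = 18902573338 (B = -49411*(-382558) = 18902573338)
(-137554 + B)/(188830 + 207126) = (-137554 + 18902573338)/(188830 + 207126) = 18902435784/395956 = 18902435784*(1/395956) = 4725608946/98989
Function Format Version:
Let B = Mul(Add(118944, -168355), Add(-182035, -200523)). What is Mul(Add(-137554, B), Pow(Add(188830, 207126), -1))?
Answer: Rational(4725608946, 98989) ≈ 47739.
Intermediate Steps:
B = 18902573338 (B = Mul(-49411, -382558) = 18902573338)
Mul(Add(-137554, B), Pow(Add(188830, 207126), -1)) = Mul(Add(-137554, 18902573338), Pow(Add(188830, 207126), -1)) = Mul(18902435784, Pow(395956, -1)) = Mul(18902435784, Rational(1, 395956)) = Rational(4725608946, 98989)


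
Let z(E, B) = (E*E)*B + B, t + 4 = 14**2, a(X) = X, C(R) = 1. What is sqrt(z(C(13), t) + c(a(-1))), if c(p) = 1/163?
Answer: sqrt(10202659)/163 ≈ 19.596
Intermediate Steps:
c(p) = 1/163
t = 192 (t = -4 + 14**2 = -4 + 196 = 192)
z(E, B) = B + B*E**2 (z(E, B) = E**2*B + B = B*E**2 + B = B + B*E**2)
sqrt(z(C(13), t) + c(a(-1))) = sqrt(192*(1 + 1**2) + 1/163) = sqrt(192*(1 + 1) + 1/163) = sqrt(192*2 + 1/163) = sqrt(384 + 1/163) = sqrt(62593/163) = sqrt(10202659)/163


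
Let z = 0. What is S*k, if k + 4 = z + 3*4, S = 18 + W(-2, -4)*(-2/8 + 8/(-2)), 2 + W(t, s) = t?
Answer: 280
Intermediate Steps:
W(t, s) = -2 + t
S = 35 (S = 18 + (-2 - 2)*(-2/8 + 8/(-2)) = 18 - 4*(-2*1/8 + 8*(-1/2)) = 18 - 4*(-1/4 - 4) = 18 - 4*(-17/4) = 18 + 17 = 35)
k = 8 (k = -4 + (0 + 3*4) = -4 + (0 + 12) = -4 + 12 = 8)
S*k = 35*8 = 280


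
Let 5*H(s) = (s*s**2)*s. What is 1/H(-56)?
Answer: 5/9834496 ≈ 5.0841e-7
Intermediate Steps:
H(s) = s**4/5 (H(s) = ((s*s**2)*s)/5 = (s**3*s)/5 = s**4/5)
1/H(-56) = 1/((1/5)*(-56)**4) = 1/((1/5)*9834496) = 1/(9834496/5) = 5/9834496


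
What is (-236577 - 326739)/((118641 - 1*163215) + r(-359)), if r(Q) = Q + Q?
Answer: 10833/871 ≈ 12.437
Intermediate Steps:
r(Q) = 2*Q
(-236577 - 326739)/((118641 - 1*163215) + r(-359)) = (-236577 - 326739)/((118641 - 1*163215) + 2*(-359)) = -563316/((118641 - 163215) - 718) = -563316/(-44574 - 718) = -563316/(-45292) = -563316*(-1/45292) = 10833/871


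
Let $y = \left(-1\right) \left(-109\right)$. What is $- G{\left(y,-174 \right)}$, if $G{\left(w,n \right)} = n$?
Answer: $174$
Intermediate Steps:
$y = 109$
$- G{\left(y,-174 \right)} = \left(-1\right) \left(-174\right) = 174$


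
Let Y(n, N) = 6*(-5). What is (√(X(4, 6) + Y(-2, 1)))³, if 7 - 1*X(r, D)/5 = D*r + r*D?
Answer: -235*I*√235 ≈ -3602.5*I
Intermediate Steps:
Y(n, N) = -30
X(r, D) = 35 - 10*D*r (X(r, D) = 35 - 5*(D*r + r*D) = 35 - 5*(D*r + D*r) = 35 - 10*D*r)
(√(X(4, 6) + Y(-2, 1)))³ = (√((35 - 10*6*4) - 30))³ = (√((35 - 240) - 30))³ = (√(-205 - 30))³ = (√(-235))³ = (I*√235)³ = -235*I*√235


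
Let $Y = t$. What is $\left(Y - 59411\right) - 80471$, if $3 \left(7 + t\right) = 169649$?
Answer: $- \frac{250018}{3} \approx -83339.0$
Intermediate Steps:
$t = \frac{169628}{3}$ ($t = -7 + \frac{1}{3} \cdot 169649 = -7 + \frac{169649}{3} = \frac{169628}{3} \approx 56543.0$)
$Y = \frac{169628}{3} \approx 56543.0$
$\left(Y - 59411\right) - 80471 = \left(\frac{169628}{3} - 59411\right) - 80471 = - \frac{8605}{3} - 80471 = - \frac{250018}{3}$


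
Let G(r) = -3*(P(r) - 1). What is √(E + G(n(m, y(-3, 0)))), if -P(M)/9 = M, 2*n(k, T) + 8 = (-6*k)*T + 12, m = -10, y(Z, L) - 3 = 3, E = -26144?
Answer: I*√21227 ≈ 145.69*I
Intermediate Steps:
y(Z, L) = 6 (y(Z, L) = 3 + 3 = 6)
n(k, T) = 2 - 3*T*k (n(k, T) = -4 + ((-6*k)*T + 12)/2 = -4 + (-6*T*k + 12)/2 = -4 + (12 - 6*T*k)/2 = -4 + (6 - 3*T*k) = 2 - 3*T*k)
P(M) = -9*M
G(r) = 3 + 27*r (G(r) = -3*(-9*r - 1) = -3*(-1 - 9*r) = 3 + 27*r)
√(E + G(n(m, y(-3, 0)))) = √(-26144 + (3 + 27*(2 - 3*6*(-10)))) = √(-26144 + (3 + 27*(2 + 180))) = √(-26144 + (3 + 27*182)) = √(-26144 + (3 + 4914)) = √(-26144 + 4917) = √(-21227) = I*√21227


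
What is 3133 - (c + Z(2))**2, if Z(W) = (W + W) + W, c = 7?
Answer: 2964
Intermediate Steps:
Z(W) = 3*W (Z(W) = 2*W + W = 3*W)
3133 - (c + Z(2))**2 = 3133 - (7 + 3*2)**2 = 3133 - (7 + 6)**2 = 3133 - 1*13**2 = 3133 - 1*169 = 3133 - 169 = 2964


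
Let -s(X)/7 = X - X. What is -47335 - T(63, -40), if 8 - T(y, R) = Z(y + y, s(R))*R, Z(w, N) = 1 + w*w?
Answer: -682423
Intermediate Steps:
s(X) = 0 (s(X) = -7*(X - X) = -7*0 = 0)
Z(w, N) = 1 + w**2
T(y, R) = 8 - R*(1 + 4*y**2) (T(y, R) = 8 - (1 + (y + y)**2)*R = 8 - (1 + (2*y)**2)*R = 8 - (1 + 4*y**2)*R = 8 - R*(1 + 4*y**2))
-47335 - T(63, -40) = -47335 - (8 - 1*(-40)*(1 + 4*63**2)) = -47335 - (8 - 1*(-40)*(1 + 4*3969)) = -47335 - (8 - 1*(-40)*(1 + 15876)) = -47335 - (8 - 1*(-40)*15877) = -47335 - (8 + 635080) = -47335 - 1*635088 = -47335 - 635088 = -682423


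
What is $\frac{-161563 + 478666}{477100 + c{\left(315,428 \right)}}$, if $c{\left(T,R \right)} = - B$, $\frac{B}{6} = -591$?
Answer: $\frac{317103}{480646} \approx 0.65974$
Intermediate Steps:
$B = -3546$ ($B = 6 \left(-591\right) = -3546$)
$c{\left(T,R \right)} = 3546$ ($c{\left(T,R \right)} = \left(-1\right) \left(-3546\right) = 3546$)
$\frac{-161563 + 478666}{477100 + c{\left(315,428 \right)}} = \frac{-161563 + 478666}{477100 + 3546} = \frac{317103}{480646}$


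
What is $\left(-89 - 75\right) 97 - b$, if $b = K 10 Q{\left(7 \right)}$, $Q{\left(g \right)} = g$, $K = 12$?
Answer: $-16748$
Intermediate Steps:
$b = 840$ ($b = 12 \cdot 10 \cdot 7 = 120 \cdot 7 = 840$)
$\left(-89 - 75\right) 97 - b = \left(-89 - 75\right) 97 - 840 = \left(-164\right) 97 - 840 = -15908 - 840 = -16748$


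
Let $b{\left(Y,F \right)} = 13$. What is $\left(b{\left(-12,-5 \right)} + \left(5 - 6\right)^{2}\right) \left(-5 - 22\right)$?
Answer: $-378$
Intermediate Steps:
$\left(b{\left(-12,-5 \right)} + \left(5 - 6\right)^{2}\right) \left(-5 - 22\right) = \left(13 + \left(5 - 6\right)^{2}\right) \left(-5 - 22\right) = \left(13 + \left(-1\right)^{2}\right) \left(-27\right) = \left(13 + 1\right) \left(-27\right) = 14 \left(-27\right) = -378$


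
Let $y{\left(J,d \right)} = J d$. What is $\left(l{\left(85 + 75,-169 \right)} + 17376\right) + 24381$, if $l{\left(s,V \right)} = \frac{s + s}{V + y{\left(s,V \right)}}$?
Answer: $\frac{1136165893}{27209} \approx 41757.0$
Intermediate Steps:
$l{\left(s,V \right)} = \frac{2 s}{V + V s}$ ($l{\left(s,V \right)} = \frac{s + s}{V + s V} = \frac{2 s}{V + V s}$)
$\left(l{\left(85 + 75,-169 \right)} + 17376\right) + 24381 = \left(\frac{2 \left(85 + 75\right)}{\left(-169\right) \left(1 + \left(85 + 75\right)\right)} + 17376\right) + 24381 = \left(2 \cdot 160 \left(- \frac{1}{169}\right) \frac{1}{1 + 160} + 17376\right) + 24381 = \left(2 \cdot 160 \left(- \frac{1}{169}\right) \frac{1}{161} + 17376\right) + 24381 = \left(- \frac{320}{27209} + 17376\right) + 24381 = \frac{472783264}{27209} + 24381 = \frac{1136165893}{27209}$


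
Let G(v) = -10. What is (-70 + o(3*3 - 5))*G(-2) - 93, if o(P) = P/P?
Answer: 597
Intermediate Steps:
o(P) = 1
(-70 + o(3*3 - 5))*G(-2) - 93 = (-70 + 1)*(-10) - 93 = -69*(-10) - 93 = 690 - 93 = 597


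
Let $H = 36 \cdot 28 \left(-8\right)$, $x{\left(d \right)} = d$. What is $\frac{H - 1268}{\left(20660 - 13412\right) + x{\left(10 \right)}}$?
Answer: $- \frac{4666}{3629} \approx -1.2858$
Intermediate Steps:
$H = -8064$ ($H = 1008 \left(-8\right) = -8064$)
$\frac{H - 1268}{\left(20660 - 13412\right) + x{\left(10 \right)}} = \frac{-8064 - 1268}{\left(20660 - 13412\right) + 10} = - \frac{9332}{\left(20660 - 13412\right) + 10} = - \frac{9332}{7248 + 10} = - \frac{9332}{7258} = \left(-9332\right) \frac{1}{7258} = - \frac{4666}{3629}$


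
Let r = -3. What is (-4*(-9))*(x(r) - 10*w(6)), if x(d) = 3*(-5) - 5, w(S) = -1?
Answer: -360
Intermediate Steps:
x(d) = -20 (x(d) = -15 - 5 = -20)
(-4*(-9))*(x(r) - 10*w(6)) = (-4*(-9))*(-20 - 10*(-1)) = 36*(-20 + 10) = 36*(-10) = -360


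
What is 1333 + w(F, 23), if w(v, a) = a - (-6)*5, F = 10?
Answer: 1386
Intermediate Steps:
w(v, a) = 30 + a (w(v, a) = a - 1*(-30) = a + 30 = 30 + a)
1333 + w(F, 23) = 1333 + (30 + 23) = 1333 + 53 = 1386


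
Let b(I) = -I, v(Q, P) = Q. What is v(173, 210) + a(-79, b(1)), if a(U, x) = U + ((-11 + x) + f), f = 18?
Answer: 100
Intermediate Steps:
a(U, x) = 7 + U + x (a(U, x) = U + ((-11 + x) + 18) = U + (7 + x) = 7 + U + x)
v(173, 210) + a(-79, b(1)) = 173 + (7 - 79 - 1*1) = 173 + (7 - 79 - 1) = 173 - 73 = 100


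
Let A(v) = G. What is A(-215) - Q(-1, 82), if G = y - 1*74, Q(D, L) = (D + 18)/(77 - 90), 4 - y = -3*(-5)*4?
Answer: -1673/13 ≈ -128.69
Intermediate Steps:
y = -56 (y = 4 - (-3*(-5))*4 = 4 - 15*4 = 4 - 1*60 = 4 - 60 = -56)
Q(D, L) = -18/13 - D/13 (Q(D, L) = (18 + D)/(-13) = (18 + D)*(-1/13) = -18/13 - D/13)
G = -130 (G = -56 - 1*74 = -56 - 74 = -130)
A(v) = -130
A(-215) - Q(-1, 82) = -130 - (-18/13 - 1/13*(-1)) = -130 - (-18/13 + 1/13) = -130 - 1*(-17/13) = -130 + 17/13 = -1673/13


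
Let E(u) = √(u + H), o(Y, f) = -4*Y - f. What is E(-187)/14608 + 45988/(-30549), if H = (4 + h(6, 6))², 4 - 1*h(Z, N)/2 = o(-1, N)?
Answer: -45988/30549 + √69/14608 ≈ -1.5048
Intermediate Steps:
o(Y, f) = -f - 4*Y
h(Z, N) = 2*N (h(Z, N) = 8 - 2*(-N - 4*(-1)) = 8 - 2*(-N + 4) = 8 - 2*(4 - N) = 8 + (-8 + 2*N) = 2*N)
H = 256 (H = (4 + 2*6)² = (4 + 12)² = 16² = 256)
E(u) = √(256 + u) (E(u) = √(u + 256) = √(256 + u))
E(-187)/14608 + 45988/(-30549) = √(256 - 187)/14608 + 45988/(-30549) = √69*(1/14608) + 45988*(-1/30549) = √69/14608 - 45988/30549 = -45988/30549 + √69/14608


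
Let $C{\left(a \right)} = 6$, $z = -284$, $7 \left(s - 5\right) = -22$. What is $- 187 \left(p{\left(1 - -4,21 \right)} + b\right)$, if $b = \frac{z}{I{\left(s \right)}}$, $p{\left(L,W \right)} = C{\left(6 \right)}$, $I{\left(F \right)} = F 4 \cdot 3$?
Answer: $\frac{49181}{39} \approx 1261.1$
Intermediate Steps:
$s = \frac{13}{7}$ ($s = 5 + \frac{1}{7} \left(-22\right) = 5 - \frac{22}{7} = \frac{13}{7} \approx 1.8571$)
$I{\left(F \right)} = 12 F$ ($I{\left(F \right)} = 4 F 3 = 12 F$)
$p{\left(L,W \right)} = 6$
$b = - \frac{497}{39}$ ($b = - \frac{284}{12 \cdot \frac{13}{7}} = - \frac{284}{\frac{156}{7}} = \left(-284\right) \frac{7}{156} = - \frac{497}{39} \approx -12.744$)
$- 187 \left(p{\left(1 - -4,21 \right)} + b\right) = - 187 \left(6 - \frac{497}{39}\right) = \left(-187\right) \left(- \frac{263}{39}\right) = \frac{49181}{39}$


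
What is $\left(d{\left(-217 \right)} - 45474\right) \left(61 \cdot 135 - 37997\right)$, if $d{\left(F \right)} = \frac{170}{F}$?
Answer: $\frac{293692249336}{217} \approx 1.3534 \cdot 10^{9}$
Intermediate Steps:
$\left(d{\left(-217 \right)} - 45474\right) \left(61 \cdot 135 - 37997\right) = \left(\frac{170}{-217} - 45474\right) \left(61 \cdot 135 - 37997\right) = \left(170 \left(- \frac{1}{217}\right) - 45474\right) \left(8235 - 37997\right) = \left(- \frac{170}{217} - 45474\right) \left(-29762\right) = \left(- \frac{9868028}{217}\right) \left(-29762\right) = \frac{293692249336}{217}$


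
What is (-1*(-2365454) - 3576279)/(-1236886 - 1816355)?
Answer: 1210825/3053241 ≈ 0.39657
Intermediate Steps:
(-1*(-2365454) - 3576279)/(-1236886 - 1816355) = (2365454 - 3576279)/(-3053241) = -1210825*(-1/3053241) = 1210825/3053241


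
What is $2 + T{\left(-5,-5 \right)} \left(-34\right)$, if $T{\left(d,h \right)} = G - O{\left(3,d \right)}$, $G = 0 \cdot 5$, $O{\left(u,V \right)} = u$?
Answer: $104$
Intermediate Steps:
$G = 0$
$T{\left(d,h \right)} = -3$ ($T{\left(d,h \right)} = 0 - 3 = -3$)
$2 + T{\left(-5,-5 \right)} \left(-34\right) = 2 - -102 = 2 + 102 = 104$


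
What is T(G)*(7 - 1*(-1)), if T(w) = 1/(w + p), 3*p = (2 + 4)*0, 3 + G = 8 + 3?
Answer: 1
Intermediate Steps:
G = 8 (G = -3 + (8 + 3) = -3 + 11 = 8)
p = 0 (p = ((2 + 4)*0)/3 = (6*0)/3 = (⅓)*0 = 0)
T(w) = 1/w (T(w) = 1/(w + 0) = 1/w)
T(G)*(7 - 1*(-1)) = (7 - 1*(-1))/8 = (7 + 1)/8 = (⅛)*8 = 1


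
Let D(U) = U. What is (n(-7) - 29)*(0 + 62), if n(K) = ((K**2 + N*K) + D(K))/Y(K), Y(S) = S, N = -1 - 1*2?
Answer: -2356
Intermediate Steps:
N = -3 (N = -1 - 2 = -3)
n(K) = (K**2 - 2*K)/K (n(K) = ((K**2 - 3*K) + K)/K = (K**2 - 2*K)/K)
(n(-7) - 29)*(0 + 62) = ((-2 - 7) - 29)*(0 + 62) = (-9 - 29)*62 = -38*62 = -2356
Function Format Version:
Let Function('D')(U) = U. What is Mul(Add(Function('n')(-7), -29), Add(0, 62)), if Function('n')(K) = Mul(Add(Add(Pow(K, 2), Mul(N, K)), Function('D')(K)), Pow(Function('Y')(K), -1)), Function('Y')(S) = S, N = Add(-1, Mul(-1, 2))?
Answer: -2356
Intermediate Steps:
N = -3 (N = Add(-1, -2) = -3)
Function('n')(K) = Mul(Pow(K, -1), Add(Pow(K, 2), Mul(-2, K))) (Function('n')(K) = Mul(Add(Add(Pow(K, 2), Mul(-3, K)), K), Pow(K, -1)) = Mul(Add(Pow(K, 2), Mul(-2, K)), Pow(K, -1)) = Mul(Pow(K, -1), Add(Pow(K, 2), Mul(-2, K))))
Mul(Add(Function('n')(-7), -29), Add(0, 62)) = Mul(Add(Add(-2, -7), -29), Add(0, 62)) = Mul(Add(-9, -29), 62) = Mul(-38, 62) = -2356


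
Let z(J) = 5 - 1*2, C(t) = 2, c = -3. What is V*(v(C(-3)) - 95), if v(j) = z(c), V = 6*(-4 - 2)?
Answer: 3312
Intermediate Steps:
z(J) = 3 (z(J) = 5 - 2 = 3)
V = -36 (V = 6*(-6) = -36)
v(j) = 3
V*(v(C(-3)) - 95) = -36*(3 - 95) = -36*(-92) = 3312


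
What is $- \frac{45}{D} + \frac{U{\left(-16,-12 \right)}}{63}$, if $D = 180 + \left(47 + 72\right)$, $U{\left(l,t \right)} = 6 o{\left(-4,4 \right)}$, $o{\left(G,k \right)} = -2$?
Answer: $- \frac{2141}{6279} \approx -0.34098$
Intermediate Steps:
$U{\left(l,t \right)} = -12$ ($U{\left(l,t \right)} = 6 \left(-2\right) = -12$)
$D = 299$ ($D = 180 + 119 = 299$)
$- \frac{45}{D} + \frac{U{\left(-16,-12 \right)}}{63} = - \frac{45}{299} - \frac{12}{63} = \left(-45\right) \frac{1}{299} - \frac{4}{21} = - \frac{45}{299} - \frac{4}{21} = - \frac{2141}{6279}$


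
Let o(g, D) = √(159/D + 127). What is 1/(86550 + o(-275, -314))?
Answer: 27176700/2352143345281 - √12471766/2352143345281 ≈ 1.1553e-5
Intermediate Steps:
o(g, D) = √(127 + 159/D)
1/(86550 + o(-275, -314)) = 1/(86550 + √(127 + 159/(-314))) = 1/(86550 + √(127 + 159*(-1/314))) = 1/(86550 + √(127 - 159/314)) = 1/(86550 + √(39719/314)) = 1/(86550 + √12471766/314)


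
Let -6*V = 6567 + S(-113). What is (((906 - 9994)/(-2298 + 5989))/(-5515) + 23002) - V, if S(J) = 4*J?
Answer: 2933829809383/122135190 ≈ 24021.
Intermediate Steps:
V = -6115/6 (V = -(6567 + 4*(-113))/6 = -(6567 - 452)/6 = -⅙*6115 = -6115/6 ≈ -1019.2)
(((906 - 9994)/(-2298 + 5989))/(-5515) + 23002) - V = (((906 - 9994)/(-2298 + 5989))/(-5515) + 23002) - 1*(-6115/6) = (-9088/3691*(-1/5515) + 23002) + 6115/6 = (9088/20355865 + 23002) + 6115/6 = 468225615818/20355865 + 6115/6 = 2933829809383/122135190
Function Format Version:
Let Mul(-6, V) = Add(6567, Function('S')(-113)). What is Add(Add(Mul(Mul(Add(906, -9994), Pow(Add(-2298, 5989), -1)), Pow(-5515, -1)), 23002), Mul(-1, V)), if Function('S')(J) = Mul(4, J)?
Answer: Rational(2933829809383, 122135190) ≈ 24021.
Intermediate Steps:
V = Rational(-6115, 6) (V = Mul(Rational(-1, 6), Add(6567, Mul(4, -113))) = Mul(Rational(-1, 6), Add(6567, -452)) = Mul(Rational(-1, 6), 6115) = Rational(-6115, 6) ≈ -1019.2)
Add(Add(Mul(Mul(Add(906, -9994), Pow(Add(-2298, 5989), -1)), Pow(-5515, -1)), 23002), Mul(-1, V)) = Add(Add(Mul(Mul(Add(906, -9994), Pow(Add(-2298, 5989), -1)), Pow(-5515, -1)), 23002), Mul(-1, Rational(-6115, 6))) = Add(Add(Mul(Mul(-9088, Pow(3691, -1)), Rational(-1, 5515)), 23002), Rational(6115, 6)) = Add(Add(Mul(Mul(-9088, Rational(1, 3691)), Rational(-1, 5515)), 23002), Rational(6115, 6)) = Add(Add(Mul(Rational(-9088, 3691), Rational(-1, 5515)), 23002), Rational(6115, 6)) = Add(Add(Rational(9088, 20355865), 23002), Rational(6115, 6)) = Add(Rational(468225615818, 20355865), Rational(6115, 6)) = Rational(2933829809383, 122135190)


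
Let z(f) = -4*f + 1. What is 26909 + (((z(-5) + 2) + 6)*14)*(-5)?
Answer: 24879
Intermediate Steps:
z(f) = 1 - 4*f
26909 + (((z(-5) + 2) + 6)*14)*(-5) = 26909 + ((((1 - 4*(-5)) + 2) + 6)*14)*(-5) = 26909 + ((((1 + 20) + 2) + 6)*14)*(-5) = 26909 + (((21 + 2) + 6)*14)*(-5) = 26909 + ((23 + 6)*14)*(-5) = 26909 + (29*14)*(-5) = 26909 + 406*(-5) = 26909 - 2030 = 24879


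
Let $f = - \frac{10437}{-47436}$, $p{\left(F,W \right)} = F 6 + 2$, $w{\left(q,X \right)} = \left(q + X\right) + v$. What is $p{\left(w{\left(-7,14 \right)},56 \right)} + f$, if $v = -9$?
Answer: $- \frac{154641}{15812} \approx -9.78$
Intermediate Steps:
$w{\left(q,X \right)} = -9 + X + q$ ($w{\left(q,X \right)} = \left(q + X\right) - 9 = \left(X + q\right) - 9 = -9 + X + q$)
$p{\left(F,W \right)} = 2 + 6 F$ ($p{\left(F,W \right)} = 6 F + 2 = 2 + 6 F$)
$f = \frac{3479}{15812}$ ($f = \left(-10437\right) \left(- \frac{1}{47436}\right) = \frac{3479}{15812} \approx 0.22002$)
$p{\left(w{\left(-7,14 \right)},56 \right)} + f = \left(2 + 6 \left(-9 + 14 - 7\right)\right) + \frac{3479}{15812} = \left(2 + 6 \left(-2\right)\right) + \frac{3479}{15812} = \left(2 - 12\right) + \frac{3479}{15812} = -10 + \frac{3479}{15812} = - \frac{154641}{15812}$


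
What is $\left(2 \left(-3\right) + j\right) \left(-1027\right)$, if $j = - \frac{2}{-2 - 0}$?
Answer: $5135$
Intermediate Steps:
$j = 1$ ($j = - \frac{2}{-2 + 0} = - \frac{2}{-2} = \left(-2\right) \left(- \frac{1}{2}\right) = 1$)
$\left(2 \left(-3\right) + j\right) \left(-1027\right) = \left(2 \left(-3\right) + 1\right) \left(-1027\right) = \left(-6 + 1\right) \left(-1027\right) = \left(-5\right) \left(-1027\right) = 5135$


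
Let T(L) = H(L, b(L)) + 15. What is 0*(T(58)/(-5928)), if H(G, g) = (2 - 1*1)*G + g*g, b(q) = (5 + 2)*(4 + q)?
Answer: 0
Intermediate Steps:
b(q) = 28 + 7*q (b(q) = 7*(4 + q) = 28 + 7*q)
H(G, g) = G + g**2 (H(G, g) = (2 - 1)*G + g**2 = 1*G + g**2 = G + g**2)
T(L) = 15 + L + (28 + 7*L)**2 (T(L) = (L + (28 + 7*L)**2) + 15 = 15 + L + (28 + 7*L)**2)
0*(T(58)/(-5928)) = 0*((15 + 58 + 49*(4 + 58)**2)/(-5928)) = 0*((15 + 58 + 49*62**2)*(-1/5928)) = 0*((15 + 58 + 49*3844)*(-1/5928)) = 0*((15 + 58 + 188356)*(-1/5928)) = 0*(188429*(-1/5928)) = 0*(-188429/5928) = 0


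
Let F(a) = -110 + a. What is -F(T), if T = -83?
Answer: 193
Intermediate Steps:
-F(T) = -(-110 - 83) = -1*(-193) = 193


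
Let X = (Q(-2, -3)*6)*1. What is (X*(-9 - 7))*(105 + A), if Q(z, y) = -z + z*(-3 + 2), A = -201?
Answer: 36864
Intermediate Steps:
Q(z, y) = -2*z (Q(z, y) = -z + z*(-1) = -z - z = -2*z)
X = 24 (X = (-2*(-2)*6)*1 = (4*6)*1 = 24*1 = 24)
(X*(-9 - 7))*(105 + A) = (24*(-9 - 7))*(105 - 201) = (24*(-16))*(-96) = -384*(-96) = 36864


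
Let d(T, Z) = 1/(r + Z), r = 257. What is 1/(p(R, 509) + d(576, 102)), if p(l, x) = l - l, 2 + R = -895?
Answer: 359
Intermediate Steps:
d(T, Z) = 1/(257 + Z)
R = -897 (R = -2 - 895 = -897)
p(l, x) = 0
1/(p(R, 509) + d(576, 102)) = 1/(0 + 1/(257 + 102)) = 1/(0 + 1/359) = 1/(1/359) = 359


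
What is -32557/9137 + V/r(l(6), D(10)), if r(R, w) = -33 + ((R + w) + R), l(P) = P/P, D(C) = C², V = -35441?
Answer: -326070850/630453 ≈ -517.20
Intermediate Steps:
l(P) = 1
r(R, w) = -33 + w + 2*R (r(R, w) = -33 + (w + 2*R) = -33 + w + 2*R)
-32557/9137 + V/r(l(6), D(10)) = -32557/9137 - 35441/(-33 + 10² + 2*1) = -32557*1/9137 - 35441/(-33 + 100 + 2) = -32557/9137 - 35441/69 = -326070850/630453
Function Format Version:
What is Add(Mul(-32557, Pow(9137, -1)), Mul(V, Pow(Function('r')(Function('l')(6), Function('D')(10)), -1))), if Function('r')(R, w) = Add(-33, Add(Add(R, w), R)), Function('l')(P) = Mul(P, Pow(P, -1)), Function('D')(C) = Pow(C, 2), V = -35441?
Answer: Rational(-326070850, 630453) ≈ -517.20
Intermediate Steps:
Function('l')(P) = 1
Function('r')(R, w) = Add(-33, w, Mul(2, R)) (Function('r')(R, w) = Add(-33, Add(w, Mul(2, R))) = Add(-33, w, Mul(2, R)))
Add(Mul(-32557, Pow(9137, -1)), Mul(V, Pow(Function('r')(Function('l')(6), Function('D')(10)), -1))) = Add(Mul(-32557, Pow(9137, -1)), Mul(-35441, Pow(Add(-33, Pow(10, 2), Mul(2, 1)), -1))) = Add(Mul(-32557, Rational(1, 9137)), Mul(-35441, Pow(Add(-33, 100, 2), -1))) = Add(Rational(-32557, 9137), Mul(-35441, Pow(69, -1))) = Add(Rational(-32557, 9137), Mul(-35441, Rational(1, 69))) = Add(Rational(-32557, 9137), Rational(-35441, 69)) = Rational(-326070850, 630453)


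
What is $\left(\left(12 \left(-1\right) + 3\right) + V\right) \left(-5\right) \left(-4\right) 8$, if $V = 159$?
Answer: $24000$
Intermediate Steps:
$\left(\left(12 \left(-1\right) + 3\right) + V\right) \left(-5\right) \left(-4\right) 8 = \left(\left(12 \left(-1\right) + 3\right) + 159\right) \left(-5\right) \left(-4\right) 8 = \left(\left(-12 + 3\right) + 159\right) 20 \cdot 8 = \left(-9 + 159\right) 160 = 150 \cdot 160 = 24000$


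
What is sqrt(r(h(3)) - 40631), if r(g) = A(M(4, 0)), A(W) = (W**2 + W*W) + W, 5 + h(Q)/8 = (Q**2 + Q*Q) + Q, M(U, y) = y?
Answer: I*sqrt(40631) ≈ 201.57*I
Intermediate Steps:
h(Q) = -40 + 8*Q + 16*Q**2 (h(Q) = -40 + 8*((Q**2 + Q*Q) + Q) = -40 + 8*((Q**2 + Q**2) + Q) = -40 + 8*(2*Q**2 + Q) = -40 + 8*(Q + 2*Q**2) = -40 + (8*Q + 16*Q**2) = -40 + 8*Q + 16*Q**2)
A(W) = W + 2*W**2 (A(W) = (W**2 + W**2) + W = 2*W**2 + W = W + 2*W**2)
r(g) = 0 (r(g) = 0*(1 + 2*0) = 0*(1 + 0) = 0*1 = 0)
sqrt(r(h(3)) - 40631) = sqrt(0 - 40631) = sqrt(-40631) = I*sqrt(40631)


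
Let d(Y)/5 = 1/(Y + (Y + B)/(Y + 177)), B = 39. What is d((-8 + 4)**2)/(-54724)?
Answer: -965/171997532 ≈ -5.6105e-6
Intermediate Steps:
d(Y) = 5/(Y + (39 + Y)/(177 + Y)) (d(Y) = 5/(Y + (Y + 39)/(Y + 177)) = 5/(Y + (39 + Y)/(177 + Y)))
d((-8 + 4)**2)/(-54724) = (5*(177 + (-8 + 4)**2)/(39 + ((-8 + 4)**2)**2 + 178*(-8 + 4)**2))/(-54724) = (5*(177 + (-4)**2)/(39 + ((-4)**2)**2 + 178*(-4)**2))*(-1/54724) = (5*(177 + 16)/(39 + 16**2 + 178*16))*(-1/54724) = (5*193/(39 + 256 + 2848))*(-1/54724) = (5*193/3143)*(-1/54724) = (5*(1/3143)*193)*(-1/54724) = (965/3143)*(-1/54724) = -965/171997532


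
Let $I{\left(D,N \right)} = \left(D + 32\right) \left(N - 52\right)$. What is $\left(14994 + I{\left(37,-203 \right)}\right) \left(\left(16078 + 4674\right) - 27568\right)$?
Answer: $17728416$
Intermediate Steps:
$I{\left(D,N \right)} = \left(-52 + N\right) \left(32 + D\right)$ ($I{\left(D,N \right)} = \left(32 + D\right) \left(-52 + N\right) = \left(-52 + N\right) \left(32 + D\right)$)
$\left(14994 + I{\left(37,-203 \right)}\right) \left(\left(16078 + 4674\right) - 27568\right) = \left(14994 + \left(-1664 - 1924 + 32 \left(-203\right) + 37 \left(-203\right)\right)\right) \left(\left(16078 + 4674\right) - 27568\right) = \left(14994 - 17595\right) \left(20752 - 27568\right) = \left(14994 - 17595\right) \left(-6816\right) = \left(-2601\right) \left(-6816\right) = 17728416$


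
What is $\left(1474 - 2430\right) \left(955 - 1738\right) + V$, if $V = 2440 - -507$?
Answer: $751495$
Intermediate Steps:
$V = 2947$ ($V = 2440 + 507 = 2947$)
$\left(1474 - 2430\right) \left(955 - 1738\right) + V = \left(1474 - 2430\right) \left(955 - 1738\right) + 2947 = \left(-956\right) \left(-783\right) + 2947 = 748548 + 2947 = 751495$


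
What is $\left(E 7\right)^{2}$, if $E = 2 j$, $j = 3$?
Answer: $1764$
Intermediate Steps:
$E = 6$ ($E = 2 \cdot 3 = 6$)
$\left(E 7\right)^{2} = \left(6 \cdot 7\right)^{2} = 42^{2} = 1764$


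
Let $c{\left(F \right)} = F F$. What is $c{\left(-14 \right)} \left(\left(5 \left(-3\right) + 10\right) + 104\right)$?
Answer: $19404$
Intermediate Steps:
$c{\left(F \right)} = F^{2}$
$c{\left(-14 \right)} \left(\left(5 \left(-3\right) + 10\right) + 104\right) = \left(-14\right)^{2} \left(\left(5 \left(-3\right) + 10\right) + 104\right) = 196 \left(\left(-15 + 10\right) + 104\right) = 196 \left(-5 + 104\right) = 196 \cdot 99 = 19404$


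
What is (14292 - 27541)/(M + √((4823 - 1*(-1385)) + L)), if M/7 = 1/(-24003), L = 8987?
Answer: -45430821/178663432994 - 155782285209*√15195/178663432994 ≈ -107.48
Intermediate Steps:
M = -1/3429 (M = 7/(-24003) = 7*(-1/24003) = -1/3429 ≈ -0.00029163)
(14292 - 27541)/(M + √((4823 - 1*(-1385)) + L)) = (14292 - 27541)/(-1/3429 + √((4823 - 1*(-1385)) + 8987)) = -13249/(-1/3429 + √((4823 + 1385) + 8987)) = -13249/(-1/3429 + √(6208 + 8987)) = -13249/(-1/3429 + √15195)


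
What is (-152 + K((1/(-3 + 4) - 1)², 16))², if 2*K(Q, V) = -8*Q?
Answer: 23104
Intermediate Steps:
K(Q, V) = -4*Q (K(Q, V) = (-8*Q)/2 = -4*Q)
(-152 + K((1/(-3 + 4) - 1)², 16))² = (-152 - 4*(1/(-3 + 4) - 1)²)² = (-152 - 4*(1/1 - 1)²)² = (-152 - 4*(1 - 1)²)² = (-152 - 4*0²)² = (-152 - 4*0)² = (-152 + 0)² = (-152)² = 23104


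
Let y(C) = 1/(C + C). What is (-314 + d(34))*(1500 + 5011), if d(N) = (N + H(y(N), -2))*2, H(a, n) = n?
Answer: -1627750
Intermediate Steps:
y(C) = 1/(2*C)
d(N) = -4 + 2*N (d(N) = (N - 2)*2 = (-2 + N)*2 = -4 + 2*N)
(-314 + d(34))*(1500 + 5011) = (-314 + (-4 + 2*34))*(1500 + 5011) = (-314 + (-4 + 68))*6511 = (-314 + 64)*6511 = -250*6511 = -1627750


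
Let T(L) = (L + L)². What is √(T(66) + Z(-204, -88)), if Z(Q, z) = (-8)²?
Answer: 4*√1093 ≈ 132.24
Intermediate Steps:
T(L) = 4*L² (T(L) = (2*L)² = 4*L²)
Z(Q, z) = 64
√(T(66) + Z(-204, -88)) = √(4*66² + 64) = √(4*4356 + 64) = √(17424 + 64) = √17488 = 4*√1093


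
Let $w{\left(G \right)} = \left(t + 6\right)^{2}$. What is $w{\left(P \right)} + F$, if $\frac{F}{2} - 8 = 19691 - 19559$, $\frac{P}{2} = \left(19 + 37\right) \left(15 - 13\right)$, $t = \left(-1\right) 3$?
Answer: $289$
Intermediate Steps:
$t = -3$
$P = 224$ ($P = 2 \left(19 + 37\right) \left(15 - 13\right) = 2 \cdot 56 \cdot 2 = 2 \cdot 112 = 224$)
$w{\left(G \right)} = 9$ ($w{\left(G \right)} = \left(-3 + 6\right)^{2} = 3^{2} = 9$)
$F = 280$ ($F = 16 + 2 \left(19691 - 19559\right) = 16 + 2 \cdot 132 = 16 + 264 = 280$)
$w{\left(P \right)} + F = 9 + 280 = 289$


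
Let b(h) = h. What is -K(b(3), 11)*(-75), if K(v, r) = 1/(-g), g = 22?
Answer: -75/22 ≈ -3.4091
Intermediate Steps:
K(v, r) = -1/22 (K(v, r) = 1/(-1*22) = 1/(-22) = -1/22)
-K(b(3), 11)*(-75) = -1*(-1/22)*(-75) = (1/22)*(-75) = -75/22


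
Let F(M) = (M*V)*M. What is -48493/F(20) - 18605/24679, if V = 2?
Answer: -1211642747/19743200 ≈ -61.370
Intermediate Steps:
F(M) = 2*M² (F(M) = (M*2)*M = (2*M)*M = 2*M²)
-48493/F(20) - 18605/24679 = -48493/(2*20²) - 18605/24679 = -48493/(2*400) - 18605*1/24679 = -48493/800 - 18605/24679 = -1211642747/19743200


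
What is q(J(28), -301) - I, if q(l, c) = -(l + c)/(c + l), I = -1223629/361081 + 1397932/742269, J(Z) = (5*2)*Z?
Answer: 135475956920/268019232789 ≈ 0.50547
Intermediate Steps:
J(Z) = 10*Z
I = -403495189709/268019232789 (I = -1223629*1/361081 + 1397932*(1/742269) = -1223629/361081 + 1397932/742269 = -403495189709/268019232789 ≈ -1.5055)
q(l, c) = -1 (q(l, c) = -(c + l)/(c + l) = -1*1 = -1)
q(J(28), -301) - I = -1 - 1*(-403495189709/268019232789) = -1 + 403495189709/268019232789 = 135475956920/268019232789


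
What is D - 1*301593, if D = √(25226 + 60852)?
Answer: -301593 + √86078 ≈ -3.0130e+5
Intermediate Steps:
D = √86078 ≈ 293.39
D - 1*301593 = √86078 - 1*301593 = √86078 - 301593 = -301593 + √86078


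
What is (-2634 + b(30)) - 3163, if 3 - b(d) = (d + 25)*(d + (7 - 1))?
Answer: -7774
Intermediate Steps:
b(d) = 3 - (6 + d)*(25 + d) (b(d) = 3 - (d + 25)*(d + (7 - 1)) = 3 - (25 + d)*(d + 6) = 3 - (25 + d)*(6 + d) = 3 - (6 + d)*(25 + d))
(-2634 + b(30)) - 3163 = (-2634 + (-147 - 1*30² - 31*30)) - 3163 = (-2634 + (-147 - 1*900 - 930)) - 3163 = (-2634 + (-147 - 900 - 930)) - 3163 = (-2634 - 1977) - 3163 = -4611 - 3163 = -7774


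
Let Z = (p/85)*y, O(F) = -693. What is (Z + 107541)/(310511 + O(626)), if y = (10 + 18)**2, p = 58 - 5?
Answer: 9182537/26334530 ≈ 0.34869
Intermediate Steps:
p = 53
y = 784 (y = 28**2 = 784)
Z = 41552/85 (Z = (53/85)*784 = 41552/85 ≈ 488.85)
(Z + 107541)/(310511 + O(626)) = (41552/85 + 107541)/(310511 - 693) = (9182537/85)/309818 = (9182537/85)*(1/309818) = 9182537/26334530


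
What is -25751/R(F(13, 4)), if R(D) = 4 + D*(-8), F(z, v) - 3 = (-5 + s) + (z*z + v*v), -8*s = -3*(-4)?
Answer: 25751/1448 ≈ 17.784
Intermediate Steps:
s = -3/2 (s = -(-3)*(-4)/8 = -⅛*12 = -3/2 ≈ -1.5000)
F(z, v) = -7/2 + v² + z² (F(z, v) = 3 + ((-5 - 3/2) + (z*z + v*v)) = 3 + (-13/2 + (z² + v²)) = 3 + (-13/2 + (v² + z²)) = 3 + (-13/2 + v² + z²) = -7/2 + v² + z²)
R(D) = 4 - 8*D
-25751/R(F(13, 4)) = -25751/(4 - 8*(-7/2 + 4² + 13²)) = -25751/(4 - 8*(-7/2 + 16 + 169)) = -25751/(4 - 8*363/2) = -25751/(4 - 1452) = -25751/(-1448) = -25751*(-1/1448) = 25751/1448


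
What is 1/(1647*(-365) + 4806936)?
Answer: 1/4205781 ≈ 2.3777e-7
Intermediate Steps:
1/(1647*(-365) + 4806936) = 1/(-601155 + 4806936) = 1/4205781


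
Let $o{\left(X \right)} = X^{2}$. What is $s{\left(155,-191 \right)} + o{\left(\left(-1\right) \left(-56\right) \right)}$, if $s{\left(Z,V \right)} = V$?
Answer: $2945$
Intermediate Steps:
$s{\left(155,-191 \right)} + o{\left(\left(-1\right) \left(-56\right) \right)} = -191 + \left(\left(-1\right) \left(-56\right)\right)^{2} = -191 + 56^{2} = -191 + 3136 = 2945$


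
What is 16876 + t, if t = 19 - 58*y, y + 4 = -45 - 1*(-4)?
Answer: 19505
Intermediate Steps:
y = -45 (y = -4 + (-45 - 1*(-4)) = -4 + (-45 + 4) = -4 - 41 = -45)
t = 2629 (t = 19 - 58*(-45) = 19 + 2610 = 2629)
16876 + t = 16876 + 2629 = 19505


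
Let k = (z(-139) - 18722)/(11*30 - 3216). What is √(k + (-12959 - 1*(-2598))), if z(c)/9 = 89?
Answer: 5*I*√3449800302/2886 ≈ 101.76*I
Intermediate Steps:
z(c) = 801 (z(c) = 9*89 = 801)
k = 17921/2886 (k = (801 - 18722)/(11*30 - 3216) = -17921/(330 - 3216) = -17921/(-2886) = -17921*(-1/2886) = 17921/2886 ≈ 6.2096)
√(k + (-12959 - 1*(-2598))) = √(17921/2886 + (-12959 - 1*(-2598))) = √(17921/2886 + (-12959 + 2598)) = √(17921/2886 - 10361) = √(-29883925/2886) = 5*I*√3449800302/2886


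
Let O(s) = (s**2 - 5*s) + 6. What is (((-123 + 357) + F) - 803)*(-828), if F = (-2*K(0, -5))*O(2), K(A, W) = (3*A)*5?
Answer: 471132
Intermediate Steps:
O(s) = 6 + s**2 - 5*s
K(A, W) = 15*A
F = 0 (F = (-30*0)*(6 + 2**2 - 5*2) = (-2*0)*(6 + 4 - 10) = 0*0 = 0)
(((-123 + 357) + F) - 803)*(-828) = (((-123 + 357) + 0) - 803)*(-828) = ((234 + 0) - 803)*(-828) = (234 - 803)*(-828) = -569*(-828) = 471132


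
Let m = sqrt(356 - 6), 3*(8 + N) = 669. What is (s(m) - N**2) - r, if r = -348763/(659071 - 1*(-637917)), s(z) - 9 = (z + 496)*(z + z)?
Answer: -59033357045/1296988 + 4960*sqrt(14) ≈ -26957.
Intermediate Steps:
N = 215 (N = -8 + (1/3)*669 = -8 + 223 = 215)
m = 5*sqrt(14) (m = sqrt(350) = 5*sqrt(14) ≈ 18.708)
s(z) = 9 + 2*z*(496 + z) (s(z) = 9 + (z + 496)*(z + z) = 9 + (496 + z)*(2*z) = 9 + 2*z*(496 + z))
r = -348763/1296988 (r = -348763/(659071 + 637917) = -348763/1296988 ≈ -0.26890)
(s(m) - N**2) - r = ((9 + 2*(5*sqrt(14))**2 + 992*(5*sqrt(14))) - 1*215**2) - 1*(-348763/1296988) = ((9 + 2*350 + 4960*sqrt(14)) - 1*46225) + 348763/1296988 = ((9 + 700 + 4960*sqrt(14)) - 46225) + 348763/1296988 = ((709 + 4960*sqrt(14)) - 46225) + 348763/1296988 = (-45516 + 4960*sqrt(14)) + 348763/1296988 = -59033357045/1296988 + 4960*sqrt(14)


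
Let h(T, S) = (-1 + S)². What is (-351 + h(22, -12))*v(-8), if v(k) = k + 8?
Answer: 0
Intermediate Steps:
v(k) = 8 + k
(-351 + h(22, -12))*v(-8) = (-351 + (-1 - 12)²)*(8 - 8) = (-351 + (-13)²)*0 = (-351 + 169)*0 = -182*0 = 0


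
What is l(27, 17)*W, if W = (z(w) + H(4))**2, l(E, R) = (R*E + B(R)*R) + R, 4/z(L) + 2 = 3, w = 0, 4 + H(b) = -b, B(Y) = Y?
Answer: 12240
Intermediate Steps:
H(b) = -4 - b
z(L) = 4 (z(L) = 4/(-2 + 3) = 4/1 = 4*1 = 4)
l(E, R) = R + R**2 + E*R (l(E, R) = (R*E + R*R) + R = (E*R + R**2) + R = (R**2 + E*R) + R = R + R**2 + E*R)
W = 16 (W = (4 + (-4 - 1*4))**2 = (4 + (-4 - 4))**2 = (4 - 8)**2 = (-4)**2 = 16)
l(27, 17)*W = (17*(1 + 27 + 17))*16 = (17*45)*16 = 765*16 = 12240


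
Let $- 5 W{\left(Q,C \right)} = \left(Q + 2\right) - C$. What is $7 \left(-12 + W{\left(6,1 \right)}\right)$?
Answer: $- \frac{469}{5} \approx -93.8$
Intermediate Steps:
$W{\left(Q,C \right)} = - \frac{2}{5} - \frac{Q}{5} + \frac{C}{5}$ ($W{\left(Q,C \right)} = - \frac{\left(Q + 2\right) - C}{5} = - \frac{\left(2 + Q\right) - C}{5} = - \frac{2 + Q - C}{5} = - \frac{2}{5} - \frac{Q}{5} + \frac{C}{5}$)
$7 \left(-12 + W{\left(6,1 \right)}\right) = 7 \left(-12 - \frac{7}{5}\right) = 7 \left(- \frac{67}{5}\right) = - \frac{469}{5}$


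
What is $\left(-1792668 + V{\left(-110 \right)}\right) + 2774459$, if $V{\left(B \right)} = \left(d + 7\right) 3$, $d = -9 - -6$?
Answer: $981803$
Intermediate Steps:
$d = -3$ ($d = -9 + 6 = -3$)
$V{\left(B \right)} = 12$ ($V{\left(B \right)} = \left(-3 + 7\right) 3 = 4 \cdot 3 = 12$)
$\left(-1792668 + V{\left(-110 \right)}\right) + 2774459 = \left(-1792668 + 12\right) + 2774459 = -1792656 + 2774459 = 981803$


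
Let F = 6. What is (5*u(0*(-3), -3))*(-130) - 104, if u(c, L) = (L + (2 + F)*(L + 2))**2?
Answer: -78754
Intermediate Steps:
u(c, L) = (16 + 9*L)**2 (u(c, L) = (L + (2 + 6)*(L + 2))**2 = (L + 8*(2 + L))**2 = (L + (16 + 8*L))**2 = (16 + 9*L)**2)
(5*u(0*(-3), -3))*(-130) - 104 = (5*(16 + 9*(-3))**2)*(-130) - 104 = (5*(16 - 27)**2)*(-130) - 104 = (5*(-11)**2)*(-130) - 104 = (5*121)*(-130) - 104 = 605*(-130) - 104 = -78650 - 104 = -78754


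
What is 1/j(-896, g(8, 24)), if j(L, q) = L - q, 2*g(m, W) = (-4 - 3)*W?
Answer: -1/812 ≈ -0.0012315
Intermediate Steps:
g(m, W) = -7*W/2 (g(m, W) = ((-4 - 3)*W)/2 = (-7*W)/2 = -7*W/2)
1/j(-896, g(8, 24)) = 1/(-896 - (-7)*24/2) = 1/(-896 - 1*(-84)) = 1/(-896 + 84) = 1/(-812) = -1/812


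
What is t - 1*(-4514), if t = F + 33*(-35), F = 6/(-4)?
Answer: 6715/2 ≈ 3357.5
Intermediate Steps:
F = -3/2 (F = 6*(-¼) = -3/2 ≈ -1.5000)
t = -2313/2 (t = -3/2 + 33*(-35) = -3/2 - 1155 = -2313/2 ≈ -1156.5)
t - 1*(-4514) = -2313/2 - 1*(-4514) = -2313/2 + 4514 = 6715/2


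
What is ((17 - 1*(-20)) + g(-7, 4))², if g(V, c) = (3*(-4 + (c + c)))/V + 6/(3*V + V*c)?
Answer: 2968729/2401 ≈ 1236.5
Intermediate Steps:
g(V, c) = 6/(3*V + V*c) + (-12 + 6*c)/V (g(V, c) = (3*(-4 + 2*c))/V + 6/(3*V + V*c) = (-12 + 6*c)/V + 6/(3*V + V*c) = 6/(3*V + V*c) + (-12 + 6*c)/V)
((17 - 1*(-20)) + g(-7, 4))² = ((17 - 1*(-20)) + 6*(-5 + 4 + 4²)/(-7*(3 + 4)))² = ((17 + 20) + 6*(-⅐)*(-5 + 4 + 16)/7)² = (37 + 6*(-⅐)*(⅐)*15)² = (37 - 90/49)² = (1723/49)² = 2968729/2401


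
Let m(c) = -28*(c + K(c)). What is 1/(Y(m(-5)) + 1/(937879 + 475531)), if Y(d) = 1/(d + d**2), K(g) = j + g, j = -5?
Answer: 24991915620/159023 ≈ 1.5716e+5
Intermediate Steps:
K(g) = -5 + g
m(c) = 140 - 56*c (m(c) = -28*(c + (-5 + c)) = -28*(-5 + 2*c) = 140 - 56*c)
1/(Y(m(-5)) + 1/(937879 + 475531)) = 1/(1/((140 - 56*(-5))*(1 + (140 - 56*(-5)))) + 1/(937879 + 475531)) = 1/(1/((140 + 280)*(1 + (140 + 280))) + 1/1413410) = 1/(1/(420*(1 + 420)) + 1/1413410) = 1/((1/420)/421 + 1/1413410) = 1/((1/420)*(1/421) + 1/1413410) = 1/(1/176820 + 1/1413410) = 1/(159023/24991915620) = 24991915620/159023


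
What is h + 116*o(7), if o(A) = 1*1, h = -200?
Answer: -84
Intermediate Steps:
o(A) = 1
h + 116*o(7) = -200 + 116*1 = -200 + 116 = -84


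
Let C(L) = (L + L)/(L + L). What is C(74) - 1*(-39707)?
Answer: 39708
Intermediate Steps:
C(L) = 1 (C(L) = (2*L)/((2*L)) = (2*L)*(1/(2*L)) = 1)
C(74) - 1*(-39707) = 1 - 1*(-39707) = 1 + 39707 = 39708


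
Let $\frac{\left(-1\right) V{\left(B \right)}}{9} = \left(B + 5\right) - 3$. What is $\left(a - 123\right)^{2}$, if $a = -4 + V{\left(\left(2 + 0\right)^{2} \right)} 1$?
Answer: $32761$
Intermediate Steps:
$V{\left(B \right)} = -18 - 9 B$ ($V{\left(B \right)} = - 9 \left(\left(B + 5\right) - 3\right) = - 9 \left(\left(5 + B\right) - 3\right) = - 9 \left(2 + B\right) = -18 - 9 B$)
$a = -58$ ($a = -4 + \left(-18 - 9 \left(2 + 0\right)^{2}\right) 1 = -4 + \left(-18 - 9 \cdot 2^{2}\right) 1 = -4 + \left(-18 - 36\right) 1 = -4 - 54 = -58$)
$\left(a - 123\right)^{2} = \left(-58 - 123\right)^{2} = \left(-181\right)^{2} = 32761$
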